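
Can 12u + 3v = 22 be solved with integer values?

Step 1: Compute gcd(12, 3).
gcd(12, 3) = 3

Step 2: Check divisibility.
Does 3 divide 22? 22 = 3 x 7 + 1, so no.

By the theorem on linear Diophantine equations, 12u + 3v = 22 has integer solutions if and only if gcd(12, 3) divides 22. Since 3 does not divide 22, no solutions exist.

No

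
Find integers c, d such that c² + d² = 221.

We need to find integers c, d > 0 such that c² + d² = 221.
Trying c = 5: d² = 221 - 5² = 221 - 25 = 196
d = 14
Check: 5² + 14² = 25 + 196 = 221 ✓

221 = 5² + 14²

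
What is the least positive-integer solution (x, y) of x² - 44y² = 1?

We seek the smallest positive integers (x, y) with x² - 44y² = 1, i.e., x² = 44y² + 1.
Try successive y values:
y = 1: x² = 44·1² + 1 = 45, not a perfect square
y = 2: x² = 44·2² + 1 = 177, not a perfect square
y = 3: x² = 44·3² + 1 = 397, not a perfect square
... continuing the search (or via continued fractions) ...
y = 30: x² = 44·30² + 1 = 39601, x = 199 ✓

Verify: 199² - 44·30² = 39601 - 39600 = 1 ✓

x = 199, y = 30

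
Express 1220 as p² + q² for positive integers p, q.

We need to find integers p, q > 0 such that p² + q² = 1220.
Trying p = 8: q² = 1220 - 8² = 1220 - 64 = 1156
q = 34
Check: 8² + 34² = 64 + 1156 = 1220 ✓

1220 = 8² + 34²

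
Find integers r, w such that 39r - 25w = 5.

Step 1: Check solvability.
gcd(39, 25) = 1
Since 1 divides 5, solutions exist.

Step 2: Apply extended Euclidean algorithm to find gcd.
We find integers such that 39*x0 + 25*y0 = 1

Step 3: Scale the particular solution.
Multiply by 5/1 = 5:
r = 45, w = 70

Step 4: Verify.
39*(45) - 25*(70) = 5 = 5 ✓

r = 45, w = 70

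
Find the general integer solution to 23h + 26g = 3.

Step 1: Compute gcd(23, 26) = 1.
Since 1 divides 3, solutions exist.

Step 2: Find a particular solution using extended Euclidean algorithm.
We get h₀ = -27, g₀ = 24.
Check: 23*-27 + 26*24 = 3 = 3 ✓

Step 3: Write the general solution.
h = -27 + (26/1)t = -27 + 26t
g = 24 - (23/1)t = 24 - 23t
for any integer t.

h = -27 + 26t, g = 24 - 23t for integer t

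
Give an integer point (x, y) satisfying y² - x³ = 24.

Try small integer x values and check whether x³ + 24 is a perfect square.
x = 1: x³ + 24 = 1³ + 24 = 1 + 24 = 25
Is 25 a perfect square? 5² = 25 ✓
So (x, y) = (1, -5) is a solution.

x = 1, y = -5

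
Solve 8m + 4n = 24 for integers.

Step 1: Check solvability.
gcd(8, 4) = 4
Since 4 divides 24, solutions exist.

Step 2: Apply extended Euclidean algorithm to find gcd.
We find integers such that 8*x0 + 4*y0 = 4

Step 3: Scale the particular solution.
Multiply by 24/4 = 6:
m = 0, n = 6

Step 4: Verify.
8*(0) + 4*(6) = 24 = 24 ✓

m = 0, n = 6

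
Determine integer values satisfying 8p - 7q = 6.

Step 1: Check solvability.
gcd(8, 7) = 1
Since 1 divides 6, solutions exist.

Step 2: Apply extended Euclidean algorithm to find gcd.
We find integers such that 8*x0 + 7*y0 = 1

Step 3: Scale the particular solution.
Multiply by 6/1 = 6:
p = 6, q = 6

Step 4: Verify.
8*(6) - 7*(6) = 6 = 6 ✓

p = 6, q = 6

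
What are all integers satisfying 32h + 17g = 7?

Step 1: Compute gcd(32, 17) = 1.
Since 1 divides 7, solutions exist.

Step 2: Find a particular solution using extended Euclidean algorithm.
We get h₀ = 56, g₀ = -105.
Check: 32*56 + 17*-105 = 7 = 7 ✓

Step 3: Write the general solution.
h = 56 + (17/1)t = 56 + 17t
g = -105 - (32/1)t = -105 - 32t
for any integer t.

h = 56 + 17t, g = -105 - 32t for integer t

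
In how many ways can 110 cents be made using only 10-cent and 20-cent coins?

We need non-negative integers (x, y) with 10x + 20y = 110.
For each x from 0 to 11, check if (110 - 10x) is a non-negative multiple of 20.
Solutions (x, y): (1,5), (3,4), (5,3), (7,2), ...
Count: 6

6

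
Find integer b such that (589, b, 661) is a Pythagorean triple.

b² = c² - a² = 661² - 589² = 436921 - 346921 = 90000
b = sqrt(90000) = 300

300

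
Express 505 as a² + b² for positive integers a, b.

We need to find integers a, b > 0 such that a² + b² = 505.
Trying a = 8: b² = 505 - 8² = 505 - 64 = 441
b = 21
Check: 8² + 21² = 64 + 441 = 505 ✓

505 = 8² + 21²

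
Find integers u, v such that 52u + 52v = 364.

Step 1: Check solvability.
gcd(52, 52) = 52
Since 52 divides 364, solutions exist.

Step 2: Apply extended Euclidean algorithm to find gcd.
We find integers such that 52*x0 + 52*y0 = 52

Step 3: Scale the particular solution.
Multiply by 364/52 = 7:
u = 0, v = 7

Step 4: Verify.
52*(0) + 52*(7) = 364 = 364 ✓

u = 0, v = 7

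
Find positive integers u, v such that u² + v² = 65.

Search for u with 65 - u² a perfect square.
u = 1: 65 - 1² = 65 - 1 = 64 = 8² ✓
So u = 1, v = 8.

u = 1, v = 8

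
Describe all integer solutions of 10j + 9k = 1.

Step 1: Compute gcd(10, 9) = 1.
Since 1 divides 1, solutions exist.

Step 2: Find a particular solution using extended Euclidean algorithm.
We get j₀ = 1, k₀ = -1.
Check: 10*1 + 9*-1 = 1 = 1 ✓

Step 3: Write the general solution.
j = 1 + (9/1)t = 1 + 9t
k = -1 - (10/1)t = -1 - 10t
for any integer t.

j = 1 + 9t, k = -1 - 10t for integer t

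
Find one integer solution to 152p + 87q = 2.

Step 1: Check solvability.
gcd(152, 87) = 1
Since 1 divides 2, solutions exist.

Step 2: Apply extended Euclidean algorithm to find gcd.
We find integers such that 152*x0 + 87*y0 = 1

Step 3: Scale the particular solution.
Multiply by 2/1 = 2:
p = -8, q = 14

Step 4: Verify.
152*(-8) + 87*(14) = 2 = 2 ✓

p = -8, q = 14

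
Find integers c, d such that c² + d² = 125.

We need to find integers c, d > 0 such that c² + d² = 125.
Trying c = 2: d² = 125 - 2² = 125 - 4 = 121
d = 11
Check: 2² + 11² = 4 + 121 = 125 ✓

125 = 2² + 11²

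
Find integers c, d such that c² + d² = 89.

We need to find integers c, d > 0 such that c² + d² = 89.
Trying c = 5: d² = 89 - 5² = 89 - 25 = 64
d = 8
Check: 5² + 8² = 25 + 64 = 89 ✓

89 = 5² + 8²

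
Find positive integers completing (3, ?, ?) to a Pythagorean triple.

We need the other leg and hypotenuse such that 3² + x² = c².
Take x = 4, c = 5: 3² + 4² = 9 + 16 = 25 = 5² ✓
Triple: (3, 4, 5)

(3, 4, 5)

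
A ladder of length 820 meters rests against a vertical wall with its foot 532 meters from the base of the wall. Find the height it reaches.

The ladder, wall, and ground form a right triangle with hypotenuse 820 and one leg 532.
By the Pythagorean theorem: h² = 820² - 532² = 672400 - 283024 = 389376
h = √389376 = 624 meters

624 meters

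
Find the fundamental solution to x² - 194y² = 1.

We seek the smallest positive integers (x, y) with x² - 194y² = 1, i.e., x² = 194y² + 1.
Try successive y values:
y = 1: x² = 194·1² + 1 = 195, not a perfect square
y = 2: x² = 194·2² + 1 = 777, not a perfect square
y = 3: x² = 194·3² + 1 = 1747, not a perfect square
... continuing the search (or via continued fractions) ...
y = 14: x² = 194·14² + 1 = 38025, x = 195 ✓

Verify: 195² - 194·14² = 38025 - 38024 = 1 ✓

x = 195, y = 14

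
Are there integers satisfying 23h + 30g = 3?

Step 1: Compute gcd(23, 30).
gcd(23, 30) = 1

Step 2: Check divisibility.
Does 1 divide 3? 3 = 1 x 3, so yes.

By the theorem on linear Diophantine equations, 23h + 30g = 3 has integer solutions if and only if gcd(23, 30) divides 3. Since 1 | 3, solutions exist.

Yes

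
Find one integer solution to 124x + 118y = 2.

Step 1: Check solvability.
gcd(124, 118) = 2
Since 2 divides 2, solutions exist.

Step 2: Apply extended Euclidean algorithm to find gcd.
We find integers such that 124*x0 + 118*y0 = 2

Step 3: Scale the particular solution.
Multiply by 2/2 = 1:
x = 20, y = -21

Step 4: Verify.
124*(20) + 118*(-21) = 2 = 2 ✓

x = 20, y = -21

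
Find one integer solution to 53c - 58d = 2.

Step 1: Check solvability.
gcd(53, 58) = 1
Since 1 divides 2, solutions exist.

Step 2: Apply extended Euclidean algorithm to find gcd.
We find integers such that 53*x0 + 58*y0 = 1

Step 3: Scale the particular solution.
Multiply by 2/1 = 2:
c = 46, d = 42

Step 4: Verify.
53*(46) - 58*(42) = 2 = 2 ✓

c = 46, d = 42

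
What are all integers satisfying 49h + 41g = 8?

Step 1: Compute gcd(49, 41) = 1.
Since 1 divides 8, solutions exist.

Step 2: Find a particular solution using extended Euclidean algorithm.
We get h₀ = -40, g₀ = 48.
Check: 49*-40 + 41*48 = 8 = 8 ✓

Step 3: Write the general solution.
h = -40 + (41/1)t = -40 + 41t
g = 48 - (49/1)t = 48 - 49t
for any integer t.

h = -40 + 41t, g = 48 - 49t for integer t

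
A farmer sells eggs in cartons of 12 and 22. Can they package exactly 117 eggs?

We need non-negative a, b with 12a + 22b = 117.
gcd(12, 22) = 2, and 2 does not divide 117.
No integer solutions exist.

No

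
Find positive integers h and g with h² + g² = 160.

We need to find integers h, g > 0 such that h² + g² = 160.
Trying h = 4: g² = 160 - 4² = 160 - 16 = 144
g = 12
Check: 4² + 12² = 16 + 144 = 160 ✓

160 = 4² + 12²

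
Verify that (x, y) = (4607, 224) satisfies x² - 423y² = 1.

Compute x² = 4607² = 21224449
Compute 423y² = 423·224² = 423·50176 = 21224448
x² - 423y² = 21224449 - 21224448 = 1
Since this equals 1, (4607, 224) is a solution.

Yes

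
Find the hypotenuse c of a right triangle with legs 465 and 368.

c² = a² + b² = 465² + 368² = 216225 + 135424 = 351649
c = sqrt(351649) = 593

593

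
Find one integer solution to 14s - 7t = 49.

Step 1: Check solvability.
gcd(14, 7) = 7
Since 7 divides 49, solutions exist.

Step 2: Apply extended Euclidean algorithm to find gcd.
We find integers such that 14*x0 + 7*y0 = 7

Step 3: Scale the particular solution.
Multiply by 49/7 = 7:
s = 0, t = -7

Step 4: Verify.
14*(0) - 7*(-7) = 49 = 49 ✓

s = 0, t = -7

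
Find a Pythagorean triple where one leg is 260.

We need the other leg and hypotenuse such that 260² + x² = c².
Take x = 69, c = 269: 260² + 69² = 67600 + 4761 = 72361 = 269² ✓
Triple: (69, 260, 269)

(69, 260, 269)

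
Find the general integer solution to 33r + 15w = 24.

Step 1: Compute gcd(33, 15) = 3.
Since 3 divides 24, solutions exist.

Step 2: Find a particular solution using extended Euclidean algorithm.
We get r₀ = 8, w₀ = -16.
Check: 33*8 + 15*-16 = 24 = 24 ✓

Step 3: Write the general solution.
r = 8 + (15/3)t = 8 + 5t
w = -16 - (33/3)t = -16 - 11t
for any integer t.

r = 8 + 5t, w = -16 - 11t for integer t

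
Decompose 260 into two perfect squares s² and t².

We need to find integers s, t > 0 such that s² + t² = 260.
Trying s = 2: t² = 260 - 2² = 260 - 4 = 256
t = 16
Check: 2² + 16² = 4 + 256 = 260 ✓

260 = 2² + 16²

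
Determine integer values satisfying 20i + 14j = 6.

Step 1: Check solvability.
gcd(20, 14) = 2
Since 2 divides 6, solutions exist.

Step 2: Apply extended Euclidean algorithm to find gcd.
We find integers such that 20*x0 + 14*y0 = 2

Step 3: Scale the particular solution.
Multiply by 6/2 = 3:
i = -6, j = 9

Step 4: Verify.
20*(-6) + 14*(9) = 6 = 6 ✓

i = -6, j = 9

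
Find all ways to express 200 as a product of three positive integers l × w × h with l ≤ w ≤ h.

Iterate l from 1 to ⌊200^(1/3)⌋. For each l dividing 200, iterate w ≥ l with w dividing 200/l, and set h = 200/(l·w).
Triples found (12): (1×1×200), (1×2×100), (1×4×50), (1×5×40), (1×8×25), (1×10×20), (2×2×50), (2×4×25), (2×5×20), (2×10×10), (4×5×10), (5×5×8)

(1×1×200), (1×2×100), (1×4×50), (1×5×40), (1×8×25), (1×10×20), (2×2×50), (2×4×25), (2×5×20), (2×10×10), (4×5×10), (5×5×8)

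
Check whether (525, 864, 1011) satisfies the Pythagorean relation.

Compute a² + b²:
525² + 864² = 275625 + 746496 = 1022121
Compute c²:
1011² = 1022121
Since 1022121 = 1022121, it is a Pythagorean triple.

Yes, it is a Pythagorean triple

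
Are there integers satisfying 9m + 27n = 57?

Step 1: Compute gcd(9, 27).
gcd(9, 27) = 9

Step 2: Check divisibility.
Does 9 divide 57? 57 = 9 x 6 + 3, so no.

By the theorem on linear Diophantine equations, 9m + 27n = 57 has integer solutions if and only if gcd(9, 27) divides 57. Since 9 does not divide 57, no solutions exist.

No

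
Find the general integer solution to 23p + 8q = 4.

Step 1: Compute gcd(23, 8) = 1.
Since 1 divides 4, solutions exist.

Step 2: Find a particular solution using extended Euclidean algorithm.
We get p₀ = -4, q₀ = 12.
Check: 23*-4 + 8*12 = 4 = 4 ✓

Step 3: Write the general solution.
p = -4 + (8/1)t = -4 + 8t
q = 12 - (23/1)t = 12 - 23t
for any integer t.

p = -4 + 8t, q = 12 - 23t for integer t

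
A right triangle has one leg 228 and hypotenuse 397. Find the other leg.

a² = c² - b² = 157609 - 51984 = 105625
a = 325

325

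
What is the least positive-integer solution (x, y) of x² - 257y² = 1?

We seek the smallest positive integers (x, y) with x² - 257y² = 1, i.e., x² = 257y² + 1.
Try successive y values:
y = 1: x² = 257·1² + 1 = 258, not a perfect square
y = 2: x² = 257·2² + 1 = 1029, not a perfect square
y = 3: x² = 257·3² + 1 = 2314, not a perfect square
... continuing the search (or via continued fractions) ...
y = 32: x² = 257·32² + 1 = 263169, x = 513 ✓

Verify: 513² - 257·32² = 263169 - 263168 = 1 ✓

x = 513, y = 32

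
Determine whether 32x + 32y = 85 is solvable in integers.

Step 1: Compute gcd(32, 32).
gcd(32, 32) = 32

Step 2: Check divisibility.
Does 32 divide 85? 85 = 32 x 2 + 21, so no.

By the theorem on linear Diophantine equations, 32x + 32y = 85 has integer solutions if and only if gcd(32, 32) divides 85. Since 32 does not divide 85, no solutions exist.

No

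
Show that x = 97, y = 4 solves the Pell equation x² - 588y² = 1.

Compute x² = 97² = 9409
Compute 588y² = 588·4² = 588·16 = 9408
x² - 588y² = 9409 - 9408 = 1
Since this equals 1, (97, 4) is a solution.

Yes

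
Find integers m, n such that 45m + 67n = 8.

Step 1: Check solvability.
gcd(45, 67) = 1
Since 1 divides 8, solutions exist.

Step 2: Apply extended Euclidean algorithm to find gcd.
We find integers such that 45*x0 + 67*y0 = 1

Step 3: Scale the particular solution.
Multiply by 8/1 = 8:
m = 24, n = -16

Step 4: Verify.
45*(24) + 67*(-16) = 8 = 8 ✓

m = 24, n = -16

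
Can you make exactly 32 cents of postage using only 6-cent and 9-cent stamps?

We need non-negative x, y with 6x + 9y = 32.
gcd(6, 9) = 3, and 3 does not divide 32.
No integer solutions exist, so certainly no non-negative ones.

No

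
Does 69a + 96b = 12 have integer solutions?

Step 1: Compute gcd(69, 96).
gcd(69, 96) = 3

Step 2: Check divisibility.
Does 3 divide 12? 12 = 3 x 4, so yes.

By the theorem on linear Diophantine equations, 69a + 96b = 12 has integer solutions if and only if gcd(69, 96) divides 12. Since 3 | 12, solutions exist.

Yes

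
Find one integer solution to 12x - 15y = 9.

Step 1: Check solvability.
gcd(12, 15) = 3
Since 3 divides 9, solutions exist.

Step 2: Apply extended Euclidean algorithm to find gcd.
We find integers such that 12*x0 + 15*y0 = 3

Step 3: Scale the particular solution.
Multiply by 9/3 = 3:
x = -3, y = -3

Step 4: Verify.
12*(-3) - 15*(-3) = 9 = 9 ✓

x = -3, y = -3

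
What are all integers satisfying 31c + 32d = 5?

Step 1: Compute gcd(31, 32) = 1.
Since 1 divides 5, solutions exist.

Step 2: Find a particular solution using extended Euclidean algorithm.
We get c₀ = -5, d₀ = 5.
Check: 31*-5 + 32*5 = 5 = 5 ✓

Step 3: Write the general solution.
c = -5 + (32/1)t = -5 + 32t
d = 5 - (31/1)t = 5 - 31t
for any integer t.

c = -5 + 32t, d = 5 - 31t for integer t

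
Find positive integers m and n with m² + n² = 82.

We need to find integers m, n > 0 such that m² + n² = 82.
Trying m = 1: n² = 82 - 1² = 82 - 1 = 81
n = 9
Check: 1² + 9² = 1 + 81 = 82 ✓

82 = 1² + 9²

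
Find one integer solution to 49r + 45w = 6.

Step 1: Check solvability.
gcd(49, 45) = 1
Since 1 divides 6, solutions exist.

Step 2: Apply extended Euclidean algorithm to find gcd.
We find integers such that 49*x0 + 45*y0 = 1

Step 3: Scale the particular solution.
Multiply by 6/1 = 6:
r = -66, w = 72

Step 4: Verify.
49*(-66) + 45*(72) = 6 = 6 ✓

r = -66, w = 72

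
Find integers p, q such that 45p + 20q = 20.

Step 1: Check solvability.
gcd(45, 20) = 5
Since 5 divides 20, solutions exist.

Step 2: Apply extended Euclidean algorithm to find gcd.
We find integers such that 45*x0 + 20*y0 = 5

Step 3: Scale the particular solution.
Multiply by 20/5 = 4:
p = 4, q = -8

Step 4: Verify.
45*(4) + 20*(-8) = 20 = 20 ✓

p = 4, q = -8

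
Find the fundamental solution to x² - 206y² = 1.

We seek the smallest positive integers (x, y) with x² - 206y² = 1, i.e., x² = 206y² + 1.
Try successive y values:
y = 1: x² = 206·1² + 1 = 207, not a perfect square
y = 2: x² = 206·2² + 1 = 825, not a perfect square
y = 3: x² = 206·3² + 1 = 1855, not a perfect square
... continuing the search (or via continued fractions) ...
y = 4148: x² = 206·4148² + 1 = 3544416225, x = 59535 ✓

Verify: 59535² - 206·4148² = 3544416225 - 3544416224 = 1 ✓

x = 59535, y = 4148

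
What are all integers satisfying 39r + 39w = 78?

Step 1: Compute gcd(39, 39) = 39.
Since 39 divides 78, solutions exist.

Step 2: Find a particular solution using extended Euclidean algorithm.
We get r₀ = 0, w₀ = 2.
Check: 39*0 + 39*2 = 78 = 78 ✓

Step 3: Write the general solution.
r = 0 + (39/39)t = 0 + 1t
w = 2 - (39/39)t = 2 - 1t
for any integer t.

r = 0 + 1t, w = 2 - 1t for integer t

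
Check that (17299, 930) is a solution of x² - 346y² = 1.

Compute x² = 17299² = 299255401
Compute 346y² = 346·930² = 346·864900 = 299255400
x² - 346y² = 299255401 - 299255400 = 1
Since this equals 1, (17299, 930) is a solution.

Yes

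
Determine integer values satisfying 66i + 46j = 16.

Step 1: Check solvability.
gcd(66, 46) = 2
Since 2 divides 16, solutions exist.

Step 2: Apply extended Euclidean algorithm to find gcd.
We find integers such that 66*x0 + 46*y0 = 2

Step 3: Scale the particular solution.
Multiply by 16/2 = 8:
i = 56, j = -80

Step 4: Verify.
66*(56) + 46*(-80) = 16 = 16 ✓

i = 56, j = -80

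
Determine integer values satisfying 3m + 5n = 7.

Step 1: Check solvability.
gcd(3, 5) = 1
Since 1 divides 7, solutions exist.

Step 2: Apply extended Euclidean algorithm to find gcd.
We find integers such that 3*x0 + 5*y0 = 1

Step 3: Scale the particular solution.
Multiply by 7/1 = 7:
m = 14, n = -7

Step 4: Verify.
3*(14) + 5*(-7) = 7 = 7 ✓

m = 14, n = -7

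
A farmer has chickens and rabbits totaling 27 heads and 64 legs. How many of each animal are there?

Let c = chickens, r = rabbits.
Heads: c + r = 27
Legs: 2c + 4r = 64
From the first equation, c = 27 - r. Substitute:
2(27 - r) + 4r = 64
54 + 2r = 64
r = (64 - 54)/2 = 5
c = 27 - 5 = 22

Chickens: 22, Rabbits: 5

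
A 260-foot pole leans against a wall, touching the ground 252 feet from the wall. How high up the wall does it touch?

The ladder, wall, and ground form a right triangle with hypotenuse 260 and one leg 252.
By the Pythagorean theorem: h² = 260² - 252² = 67600 - 63504 = 4096
h = √4096 = 64 feet

64 feet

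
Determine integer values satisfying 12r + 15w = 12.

Step 1: Check solvability.
gcd(12, 15) = 3
Since 3 divides 12, solutions exist.

Step 2: Apply extended Euclidean algorithm to find gcd.
We find integers such that 12*x0 + 15*y0 = 3

Step 3: Scale the particular solution.
Multiply by 12/3 = 4:
r = -4, w = 4

Step 4: Verify.
12*(-4) + 15*(4) = 12 = 12 ✓

r = -4, w = 4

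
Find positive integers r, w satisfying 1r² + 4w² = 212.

Try small values of r and check whether (212 - 1r²)/4 is a perfect square.
r = 4: 1·4² = 16, so 4w² = 212 - 16 = 196, giving w² = 49, w = 7.
Check: 1·4² + 4·7² = 16 + 196 = 212 ✓

r = 4, w = 7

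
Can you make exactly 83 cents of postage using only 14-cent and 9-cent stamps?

We need non-negative x, y with 14x + 9y = 83.
gcd(14, 9) = 1 divides 83, so integer solutions exist.
Search for a non-negative one: x = 4 gives 9y = 83 - 56 = 27, so y = 3.
Check: 14·4 + 9·3 = 83 ✓

Yes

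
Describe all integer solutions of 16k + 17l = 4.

Step 1: Compute gcd(16, 17) = 1.
Since 1 divides 4, solutions exist.

Step 2: Find a particular solution using extended Euclidean algorithm.
We get k₀ = -4, l₀ = 4.
Check: 16*-4 + 17*4 = 4 = 4 ✓

Step 3: Write the general solution.
k = -4 + (17/1)t = -4 + 17t
l = 4 - (16/1)t = 4 - 16t
for any integer t.

k = -4 + 17t, l = 4 - 16t for integer t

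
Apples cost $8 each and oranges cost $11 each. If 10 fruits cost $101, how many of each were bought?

Let a = apples, o = oranges.
a + o = 10
8a + 11o = 101
Substitute o = 10 - a:
8a + 11(10 - a) = 101
(8 - 11)a = 101 - 110
-3a = -9
a = 3, o = 10 - 3 = 7

Apples: 3, Oranges: 7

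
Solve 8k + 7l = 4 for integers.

Step 1: Check solvability.
gcd(8, 7) = 1
Since 1 divides 4, solutions exist.

Step 2: Apply extended Euclidean algorithm to find gcd.
We find integers such that 8*x0 + 7*y0 = 1

Step 3: Scale the particular solution.
Multiply by 4/1 = 4:
k = 4, l = -4

Step 4: Verify.
8*(4) + 7*(-4) = 4 = 4 ✓

k = 4, l = -4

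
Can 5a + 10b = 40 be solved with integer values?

Step 1: Compute gcd(5, 10).
gcd(5, 10) = 5

Step 2: Check divisibility.
Does 5 divide 40? 40 = 5 x 8, so yes.

By the theorem on linear Diophantine equations, 5a + 10b = 40 has integer solutions if and only if gcd(5, 10) divides 40. Since 5 | 40, solutions exist.

Yes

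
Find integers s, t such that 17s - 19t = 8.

Step 1: Check solvability.
gcd(17, 19) = 1
Since 1 divides 8, solutions exist.

Step 2: Apply extended Euclidean algorithm to find gcd.
We find integers such that 17*x0 + 19*y0 = 1

Step 3: Scale the particular solution.
Multiply by 8/1 = 8:
s = 72, t = 64

Step 4: Verify.
17*(72) - 19*(64) = 8 = 8 ✓

s = 72, t = 64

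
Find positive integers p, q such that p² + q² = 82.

Search for p with 82 - p² a perfect square.
p = 1: 82 - 1² = 82 - 1 = 81 = 9² ✓
So p = 1, q = 9.

p = 1, q = 9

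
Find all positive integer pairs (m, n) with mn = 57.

The positive divisors of 57 are: 1, 3, 19, 57.
Each divisor d gives the pair (d, 57/d):
(1, 57), (3, 19), (19, 3), (57, 1)

(1, 57), (3, 19), (19, 3), (57, 1)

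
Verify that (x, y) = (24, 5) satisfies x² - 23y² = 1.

Compute x² = 24² = 576
Compute 23y² = 23·5² = 23·25 = 575
x² - 23y² = 576 - 575 = 1
Since this equals 1, (24, 5) is a solution.

Yes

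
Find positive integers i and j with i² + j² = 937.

We need to find integers i, j > 0 such that i² + j² = 937.
Trying i = 19: j² = 937 - 19² = 937 - 361 = 576
j = 24
Check: 19² + 24² = 361 + 576 = 937 ✓

937 = 19² + 24²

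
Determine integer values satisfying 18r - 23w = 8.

Step 1: Check solvability.
gcd(18, 23) = 1
Since 1 divides 8, solutions exist.

Step 2: Apply extended Euclidean algorithm to find gcd.
We find integers such that 18*x0 + 23*y0 = 1

Step 3: Scale the particular solution.
Multiply by 8/1 = 8:
r = 72, w = 56

Step 4: Verify.
18*(72) - 23*(56) = 8 = 8 ✓

r = 72, w = 56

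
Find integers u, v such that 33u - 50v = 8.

Step 1: Check solvability.
gcd(33, 50) = 1
Since 1 divides 8, solutions exist.

Step 2: Apply extended Euclidean algorithm to find gcd.
We find integers such that 33*x0 + 50*y0 = 1

Step 3: Scale the particular solution.
Multiply by 8/1 = 8:
u = -24, v = -16

Step 4: Verify.
33*(-24) - 50*(-16) = 8 = 8 ✓

u = -24, v = -16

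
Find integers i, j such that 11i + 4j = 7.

Step 1: Check solvability.
gcd(11, 4) = 1
Since 1 divides 7, solutions exist.

Step 2: Apply extended Euclidean algorithm to find gcd.
We find integers such that 11*x0 + 4*y0 = 1

Step 3: Scale the particular solution.
Multiply by 7/1 = 7:
i = -7, j = 21

Step 4: Verify.
11*(-7) + 4*(21) = 7 = 7 ✓

i = -7, j = 21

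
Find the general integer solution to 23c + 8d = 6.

Step 1: Compute gcd(23, 8) = 1.
Since 1 divides 6, solutions exist.

Step 2: Find a particular solution using extended Euclidean algorithm.
We get c₀ = -6, d₀ = 18.
Check: 23*-6 + 8*18 = 6 = 6 ✓

Step 3: Write the general solution.
c = -6 + (8/1)t = -6 + 8t
d = 18 - (23/1)t = 18 - 23t
for any integer t.

c = -6 + 8t, d = 18 - 23t for integer t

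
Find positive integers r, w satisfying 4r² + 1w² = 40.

Try small values of r and check whether (40 - 4r²)/1 is a perfect square.
r = 3: 4·3² = 36, so 1w² = 40 - 36 = 4, giving w² = 4, w = 2.
Check: 4·3² + 1·2² = 36 + 4 = 40 ✓

r = 3, w = 2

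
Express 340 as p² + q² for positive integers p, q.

We need to find integers p, q > 0 such that p² + q² = 340.
Trying p = 4: q² = 340 - 4² = 340 - 16 = 324
q = 18
Check: 4² + 18² = 16 + 324 = 340 ✓

340 = 4² + 18²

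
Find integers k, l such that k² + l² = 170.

We need to find integers k, l > 0 such that k² + l² = 170.
Trying k = 1: l² = 170 - 1² = 170 - 1 = 169
l = 13
Check: 1² + 13² = 1 + 169 = 170 ✓

170 = 1² + 13²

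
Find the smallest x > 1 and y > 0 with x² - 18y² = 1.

We seek the smallest positive integers (x, y) with x² - 18y² = 1, i.e., x² = 18y² + 1.
Try successive y values:
y = 1: x² = 18·1² + 1 = 19, not a perfect square
y = 2: x² = 18·2² + 1 = 73, not a perfect square
y = 3: x² = 18·3² + 1 = 163, not a perfect square
... continuing the search (or via continued fractions) ...
y = 4: x² = 18·4² + 1 = 289, x = 17 ✓

Verify: 17² - 18·4² = 289 - 288 = 1 ✓

x = 17, y = 4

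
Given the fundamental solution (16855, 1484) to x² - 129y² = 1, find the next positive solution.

Solutions to x² - Dy² = 1 are generated by powers of (x₀ + y₀√D).
The next solution satisfies x₁ + y₁√129 = (x₀ + y₀√129)², giving:
x₁ = x₀² + 129y₀² = 16855² + 129·1484² = 284091025 + 284091024 = 568182049
y₁ = 2x₀y₀ = 2·16855·1484 = 50025640

Verify: 568182049² - 129·50025640² = 322830840805838401 - 322830840805838400 = 1 ✓

x = 568182049, y = 50025640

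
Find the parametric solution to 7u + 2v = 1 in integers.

Step 1: Compute gcd(7, 2) = 1.
Since 1 divides 1, solutions exist.

Step 2: Find a particular solution using extended Euclidean algorithm.
We get u₀ = 1, v₀ = -3.
Check: 7*1 + 2*-3 = 1 = 1 ✓

Step 3: Write the general solution.
u = 1 + (2/1)t = 1 + 2t
v = -3 - (7/1)t = -3 - 7t
for any integer t.

u = 1 + 2t, v = -3 - 7t for integer t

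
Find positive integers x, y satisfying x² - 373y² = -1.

We need x² = 373y² - 1. Try successive y:
y = 1: x² = 373·1² - 1 = 372, not a perfect square
y = 2: x² = 373·2² - 1 = 1491, not a perfect square
y = 3: x² = 373·3² - 1 = 3356, not a perfect square
...
y = 265: x² = 373·265² - 1 = 26193924 = 5118² ✓
Check: 5118² - 373·265² = 26193924 - 26193925 = -1 ✓

x = 5118, y = 265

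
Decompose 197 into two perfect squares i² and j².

We need to find integers i, j > 0 such that i² + j² = 197.
Trying i = 1: j² = 197 - 1² = 197 - 1 = 196
j = 14
Check: 1² + 14² = 1 + 196 = 197 ✓

197 = 1² + 14²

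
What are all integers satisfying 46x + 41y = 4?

Step 1: Compute gcd(46, 41) = 1.
Since 1 divides 4, solutions exist.

Step 2: Find a particular solution using extended Euclidean algorithm.
We get x₀ = -32, y₀ = 36.
Check: 46*-32 + 41*36 = 4 = 4 ✓

Step 3: Write the general solution.
x = -32 + (41/1)t = -32 + 41t
y = 36 - (46/1)t = 36 - 46t
for any integer t.

x = -32 + 41t, y = 36 - 46t for integer t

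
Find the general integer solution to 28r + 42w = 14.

Step 1: Compute gcd(28, 42) = 14.
Since 14 divides 14, solutions exist.

Step 2: Find a particular solution using extended Euclidean algorithm.
We get r₀ = -1, w₀ = 1.
Check: 28*-1 + 42*1 = 14 = 14 ✓

Step 3: Write the general solution.
r = -1 + (42/14)t = -1 + 3t
w = 1 - (28/14)t = 1 - 2t
for any integer t.

r = -1 + 3t, w = 1 - 2t for integer t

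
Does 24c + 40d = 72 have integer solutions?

Step 1: Compute gcd(24, 40).
gcd(24, 40) = 8

Step 2: Check divisibility.
Does 8 divide 72? 72 = 8 x 9, so yes.

By the theorem on linear Diophantine equations, 24c + 40d = 72 has integer solutions if and only if gcd(24, 40) divides 72. Since 8 | 72, solutions exist.

Yes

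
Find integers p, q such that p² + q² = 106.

We need to find integers p, q > 0 such that p² + q² = 106.
Trying p = 5: q² = 106 - 5² = 106 - 25 = 81
q = 9
Check: 5² + 9² = 25 + 81 = 106 ✓

106 = 5² + 9²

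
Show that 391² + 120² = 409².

Compute a² + b² = 391² + 120² = 152881 + 14400 = 167281
Compute c² = 409² = 167281
Since 167281 = 167281, confirmed.

Yes, it is a Pythagorean triple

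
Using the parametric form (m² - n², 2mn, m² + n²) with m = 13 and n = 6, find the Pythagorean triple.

a = m² - n² = 169 - 36 = 133
b = 2mn = 2·13·6 = 156
c = m² + n² = 169 + 36 = 205
Verify: 133² + 156² = 17689 + 24336 = 42025 = 205² ✓

(133, 156, 205)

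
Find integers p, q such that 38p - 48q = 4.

Step 1: Check solvability.
gcd(38, 48) = 2
Since 2 divides 4, solutions exist.

Step 2: Apply extended Euclidean algorithm to find gcd.
We find integers such that 38*x0 + 48*y0 = 2

Step 3: Scale the particular solution.
Multiply by 4/2 = 2:
p = -10, q = -8

Step 4: Verify.
38*(-10) - 48*(-8) = 4 = 4 ✓

p = -10, q = -8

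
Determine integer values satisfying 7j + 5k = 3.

Step 1: Check solvability.
gcd(7, 5) = 1
Since 1 divides 3, solutions exist.

Step 2: Apply extended Euclidean algorithm to find gcd.
We find integers such that 7*x0 + 5*y0 = 1

Step 3: Scale the particular solution.
Multiply by 3/1 = 3:
j = -6, k = 9

Step 4: Verify.
7*(-6) + 5*(9) = 3 = 3 ✓

j = -6, k = 9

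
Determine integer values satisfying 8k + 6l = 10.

Step 1: Check solvability.
gcd(8, 6) = 2
Since 2 divides 10, solutions exist.

Step 2: Apply extended Euclidean algorithm to find gcd.
We find integers such that 8*x0 + 6*y0 = 2

Step 3: Scale the particular solution.
Multiply by 10/2 = 5:
k = 5, l = -5

Step 4: Verify.
8*(5) + 6*(-5) = 10 = 10 ✓

k = 5, l = -5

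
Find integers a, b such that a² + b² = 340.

We need to find integers a, b > 0 such that a² + b² = 340.
Trying a = 4: b² = 340 - 4² = 340 - 16 = 324
b = 18
Check: 4² + 18² = 16 + 324 = 340 ✓

340 = 4² + 18²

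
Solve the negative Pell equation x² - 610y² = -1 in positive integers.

We need x² = 610y² - 1. Try successive y:
y = 1: x² = 610·1² - 1 = 609, not a perfect square
y = 2: x² = 610·2² - 1 = 2439, not a perfect square
y = 3: x² = 610·3² - 1 = 5489, not a perfect square
...
y = 2909: x² = 610·2909² - 1 = 5161991409 = 71847² ✓
Check: 71847² - 610·2909² = 5161991409 - 5161991410 = -1 ✓

x = 71847, y = 2909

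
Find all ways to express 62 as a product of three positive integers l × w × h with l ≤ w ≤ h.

Iterate l from 1 to ⌊62^(1/3)⌋. For each l dividing 62, iterate w ≥ l with w dividing 62/l, and set h = 62/(l·w).
Triples found (2): (1×1×62), (1×2×31)

(1×1×62), (1×2×31)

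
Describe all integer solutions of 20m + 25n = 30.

Step 1: Compute gcd(20, 25) = 5.
Since 5 divides 30, solutions exist.

Step 2: Find a particular solution using extended Euclidean algorithm.
We get m₀ = -6, n₀ = 6.
Check: 20*-6 + 25*6 = 30 = 30 ✓

Step 3: Write the general solution.
m = -6 + (25/5)t = -6 + 5t
n = 6 - (20/5)t = 6 - 4t
for any integer t.

m = -6 + 5t, n = 6 - 4t for integer t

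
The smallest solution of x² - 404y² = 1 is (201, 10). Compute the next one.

Solutions to x² - Dy² = 1 are generated by powers of (x₀ + y₀√D).
The next solution satisfies x₁ + y₁√404 = (x₀ + y₀√404)², giving:
x₁ = x₀² + 404y₀² = 201² + 404·10² = 40401 + 40400 = 80801
y₁ = 2x₀y₀ = 2·201·10 = 4020

Verify: 80801² - 404·4020² = 6528801601 - 6528801600 = 1 ✓

x = 80801, y = 4020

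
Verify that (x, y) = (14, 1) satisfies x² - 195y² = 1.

Compute x² = 14² = 196
Compute 195y² = 195·1² = 195·1 = 195
x² - 195y² = 196 - 195 = 1
Since this equals 1, (14, 1) is a solution.

Yes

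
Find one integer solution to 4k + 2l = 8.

Step 1: Check solvability.
gcd(4, 2) = 2
Since 2 divides 8, solutions exist.

Step 2: Apply extended Euclidean algorithm to find gcd.
We find integers such that 4*x0 + 2*y0 = 2

Step 3: Scale the particular solution.
Multiply by 8/2 = 4:
k = 0, l = 4

Step 4: Verify.
4*(0) + 2*(4) = 8 = 8 ✓

k = 0, l = 4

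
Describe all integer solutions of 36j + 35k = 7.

Step 1: Compute gcd(36, 35) = 1.
Since 1 divides 7, solutions exist.

Step 2: Find a particular solution using extended Euclidean algorithm.
We get j₀ = 7, k₀ = -7.
Check: 36*7 + 35*-7 = 7 = 7 ✓

Step 3: Write the general solution.
j = 7 + (35/1)t = 7 + 35t
k = -7 - (36/1)t = -7 - 36t
for any integer t.

j = 7 + 35t, k = -7 - 36t for integer t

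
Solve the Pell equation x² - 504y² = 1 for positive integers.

We seek the smallest positive integers (x, y) with x² - 504y² = 1, i.e., x² = 504y² + 1.
Try successive y values:
y = 1: x² = 504·1² + 1 = 505, not a perfect square
y = 2: x² = 504·2² + 1 = 2017, not a perfect square
y = 3: x² = 504·3² + 1 = 4537, not a perfect square
... continuing the search (or via continued fractions) ...
y = 20: x² = 504·20² + 1 = 201601, x = 449 ✓

Verify: 449² - 504·20² = 201601 - 201600 = 1 ✓

x = 449, y = 20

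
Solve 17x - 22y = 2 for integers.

Step 1: Check solvability.
gcd(17, 22) = 1
Since 1 divides 2, solutions exist.

Step 2: Apply extended Euclidean algorithm to find gcd.
We find integers such that 17*x0 + 22*y0 = 1

Step 3: Scale the particular solution.
Multiply by 2/1 = 2:
x = -18, y = -14

Step 4: Verify.
17*(-18) - 22*(-14) = 2 = 2 ✓

x = -18, y = -14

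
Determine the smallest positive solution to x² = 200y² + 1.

We seek the smallest positive integers (x, y) with x² - 200y² = 1, i.e., x² = 200y² + 1.
Try successive y values:
y = 1: x² = 200·1² + 1 = 201, not a perfect square
y = 2: x² = 200·2² + 1 = 801, not a perfect square
y = 3: x² = 200·3² + 1 = 1801, not a perfect square
... continuing the search (or via continued fractions) ...
y = 7: x² = 200·7² + 1 = 9801, x = 99 ✓

Verify: 99² - 200·7² = 9801 - 9800 = 1 ✓

x = 99, y = 7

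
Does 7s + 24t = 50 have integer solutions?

Step 1: Compute gcd(7, 24).
gcd(7, 24) = 1

Step 2: Check divisibility.
Does 1 divide 50? 50 = 1 x 50, so yes.

By the theorem on linear Diophantine equations, 7s + 24t = 50 has integer solutions if and only if gcd(7, 24) divides 50. Since 1 | 50, solutions exist.

Yes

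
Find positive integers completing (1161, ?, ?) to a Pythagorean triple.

We need the other leg and hypotenuse such that 1161² + x² = c².
Take x = 2652, c = 2895: 1161² + 2652² = 1347921 + 7033104 = 8381025 = 2895² ✓
Triple: (1161, 2652, 2895)

(1161, 2652, 2895)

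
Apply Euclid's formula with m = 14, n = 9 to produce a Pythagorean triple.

a = m² - n² = 14² - 9² = 196 - 81 = 115
b = 2mn = 2·14·9 = 252
c = m² + n² = 196 + 81 = 277
Verify: 115² + 252² = 13225 + 63504 = 76729 = 277² ✓

(115, 252, 277)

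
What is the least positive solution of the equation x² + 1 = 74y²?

We need x² = 74y² - 1. Try successive y:
y = 1: x² = 74·1² - 1 = 73, not a perfect square
y = 2: x² = 74·2² - 1 = 295, not a perfect square
y = 3: x² = 74·3² - 1 = 665, not a perfect square
...
y = 5: x² = 74·5² - 1 = 1849 = 43² ✓
Check: 43² - 74·5² = 1849 - 1850 = -1 ✓

x = 43, y = 5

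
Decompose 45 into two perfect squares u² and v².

We need to find integers u, v > 0 such that u² + v² = 45.
Trying u = 3: v² = 45 - 3² = 45 - 9 = 36
v = 6
Check: 3² + 6² = 9 + 36 = 45 ✓

45 = 3² + 6²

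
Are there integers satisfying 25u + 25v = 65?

Step 1: Compute gcd(25, 25).
gcd(25, 25) = 25

Step 2: Check divisibility.
Does 25 divide 65? 65 = 25 x 2 + 15, so no.

By the theorem on linear Diophantine equations, 25u + 25v = 65 has integer solutions if and only if gcd(25, 25) divides 65. Since 25 does not divide 65, no solutions exist.

No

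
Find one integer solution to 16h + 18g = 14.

Step 1: Check solvability.
gcd(16, 18) = 2
Since 2 divides 14, solutions exist.

Step 2: Apply extended Euclidean algorithm to find gcd.
We find integers such that 16*x0 + 18*y0 = 2

Step 3: Scale the particular solution.
Multiply by 14/2 = 7:
h = -7, g = 7

Step 4: Verify.
16*(-7) + 18*(7) = 14 = 14 ✓

h = -7, g = 7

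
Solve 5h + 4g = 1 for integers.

Step 1: Check solvability.
gcd(5, 4) = 1
Since 1 divides 1, solutions exist.

Step 2: Apply extended Euclidean algorithm to find gcd.
We find integers such that 5*x0 + 4*y0 = 1

Step 3: Scale the particular solution.
Multiply by 1/1 = 1:
h = 1, g = -1

Step 4: Verify.
5*(1) + 4*(-1) = 1 = 1 ✓

h = 1, g = -1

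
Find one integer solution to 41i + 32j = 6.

Step 1: Check solvability.
gcd(41, 32) = 1
Since 1 divides 6, solutions exist.

Step 2: Apply extended Euclidean algorithm to find gcd.
We find integers such that 41*x0 + 32*y0 = 1

Step 3: Scale the particular solution.
Multiply by 6/1 = 6:
i = -42, j = 54

Step 4: Verify.
41*(-42) + 32*(54) = 6 = 6 ✓

i = -42, j = 54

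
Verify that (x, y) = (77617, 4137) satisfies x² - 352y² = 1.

Compute x² = 77617² = 6024398689
Compute 352y² = 352·4137² = 352·17114769 = 6024398688
x² - 352y² = 6024398689 - 6024398688 = 1
Since this equals 1, (77617, 4137) is a solution.

Yes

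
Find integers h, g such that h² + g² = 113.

We need to find integers h, g > 0 such that h² + g² = 113.
Trying h = 7: g² = 113 - 7² = 113 - 49 = 64
g = 8
Check: 7² + 8² = 49 + 64 = 113 ✓

113 = 7² + 8²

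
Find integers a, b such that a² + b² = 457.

We need to find integers a, b > 0 such that a² + b² = 457.
Trying a = 4: b² = 457 - 4² = 457 - 16 = 441
b = 21
Check: 4² + 21² = 16 + 441 = 457 ✓

457 = 4² + 21²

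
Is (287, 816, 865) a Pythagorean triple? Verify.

Compute a² + b² = 287² + 816² = 82369 + 665856 = 748225
Compute c² = 865² = 748225
Since 748225 = 748225, confirmed.

Yes, it is a Pythagorean triple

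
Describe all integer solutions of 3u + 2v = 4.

Step 1: Compute gcd(3, 2) = 1.
Since 1 divides 4, solutions exist.

Step 2: Find a particular solution using extended Euclidean algorithm.
We get u₀ = 4, v₀ = -4.
Check: 3*4 + 2*-4 = 4 = 4 ✓

Step 3: Write the general solution.
u = 4 + (2/1)t = 4 + 2t
v = -4 - (3/1)t = -4 - 3t
for any integer t.

u = 4 + 2t, v = -4 - 3t for integer t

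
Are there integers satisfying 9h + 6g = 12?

Step 1: Compute gcd(9, 6).
gcd(9, 6) = 3

Step 2: Check divisibility.
Does 3 divide 12? 12 = 3 x 4, so yes.

By the theorem on linear Diophantine equations, 9h + 6g = 12 has integer solutions if and only if gcd(9, 6) divides 12. Since 3 | 12, solutions exist.

Yes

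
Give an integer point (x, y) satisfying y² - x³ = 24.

Try small integer x values and check whether x³ + 24 is a perfect square.
x = -2: x³ + 24 = -2³ + 24 = -8 + 24 = 16
Is 16 a perfect square? 4² = 16 ✓
So (x, y) = (-2, 4) is a solution.

x = -2, y = 4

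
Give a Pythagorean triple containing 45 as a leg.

We need the other leg and hypotenuse such that 45² + x² = c².
Take x = 200, c = 205: 45² + 200² = 2025 + 40000 = 42025 = 205² ✓
Triple: (45, 200, 205)

(45, 200, 205)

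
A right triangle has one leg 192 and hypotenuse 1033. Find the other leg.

a² = c² - b² = 1067089 - 36864 = 1030225
a = 1015

1015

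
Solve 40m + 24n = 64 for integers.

Step 1: Check solvability.
gcd(40, 24) = 8
Since 8 divides 64, solutions exist.

Step 2: Apply extended Euclidean algorithm to find gcd.
We find integers such that 40*x0 + 24*y0 = 8

Step 3: Scale the particular solution.
Multiply by 64/8 = 8:
m = -8, n = 16

Step 4: Verify.
40*(-8) + 24*(16) = 64 = 64 ✓

m = -8, n = 16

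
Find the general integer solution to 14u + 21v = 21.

Step 1: Compute gcd(14, 21) = 7.
Since 7 divides 21, solutions exist.

Step 2: Find a particular solution using extended Euclidean algorithm.
We get u₀ = -3, v₀ = 3.
Check: 14*-3 + 21*3 = 21 = 21 ✓

Step 3: Write the general solution.
u = -3 + (21/7)t = -3 + 3t
v = 3 - (14/7)t = 3 - 2t
for any integer t.

u = -3 + 3t, v = 3 - 2t for integer t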